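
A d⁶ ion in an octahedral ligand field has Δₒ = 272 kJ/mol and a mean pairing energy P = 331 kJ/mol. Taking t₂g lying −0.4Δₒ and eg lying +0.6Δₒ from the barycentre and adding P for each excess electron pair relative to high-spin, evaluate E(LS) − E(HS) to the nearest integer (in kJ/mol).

118

High-spin d⁶ fills as t₂g⁴ eg² with CFSE 4(−0.4) + 2(+0.6) = -0.4Δₒ = -109 kJ/mol.
Low-spin: t₂g⁶ eg⁰, orbital CFSE = -2.4Δₒ = -653 kJ/mol; plus 2 excess pairs × P = +662 kJ/mol; total 9 kJ/mol.
E(LS) − E(HS) = 9 − (-109) = 118 kJ/mol.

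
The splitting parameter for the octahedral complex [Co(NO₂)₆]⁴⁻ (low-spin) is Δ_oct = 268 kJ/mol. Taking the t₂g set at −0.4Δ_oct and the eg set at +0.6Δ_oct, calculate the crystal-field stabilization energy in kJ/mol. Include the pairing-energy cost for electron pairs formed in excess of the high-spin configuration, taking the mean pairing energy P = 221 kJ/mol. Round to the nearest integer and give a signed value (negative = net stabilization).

Each NO₂⁻ contributes -1; 6 × (-1) = -6. With overall charge -4, Co is in the +2 oxidation state.
Co sits in group 9; removing 2 electrons leaves Co²⁺ with 9 − 2 = 7 d electrons.
Configuration: t₂g⁶ eg¹.
The orbital stabilization is -1.8Δ_oct = -1.8 × 268 = -482 kJ/mol.
Relative to high-spin t₂g⁵ eg² (2 paired), the low-spin configuration has 1 additional pair, contributing +1 × 221 = +221 kJ/mol.
Combining: -482 + 221 = -261 kJ/mol.

-261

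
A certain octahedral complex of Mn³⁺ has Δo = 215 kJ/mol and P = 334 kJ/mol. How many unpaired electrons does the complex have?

Group 7 minus oxidation state +3 gives a d⁴ configuration for Mn³⁺.
Δo < P, so pairing is avoided: the ground state is high-spin.
That gives t₂g³ eg¹.
Unpaired electrons: 4.

4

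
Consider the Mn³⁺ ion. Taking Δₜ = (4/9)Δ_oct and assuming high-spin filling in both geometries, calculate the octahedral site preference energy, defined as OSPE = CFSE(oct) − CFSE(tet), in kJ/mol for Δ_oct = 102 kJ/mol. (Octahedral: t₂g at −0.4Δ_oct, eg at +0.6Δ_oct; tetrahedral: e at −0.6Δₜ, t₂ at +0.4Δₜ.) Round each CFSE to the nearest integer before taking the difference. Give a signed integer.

Group 7 minus oxidation state +3 gives a d⁴ configuration for Mn³⁺.
Octahedral (high-spin): t₂g³ eg¹, CFSE = 3(−0.4) + 1(+0.6) = -0.6Δ_oct = -0.6 × 102 = -61 kJ/mol.
Tetrahedral e² t₂² gives -0.4Δₜ = -0.4 × (4/9) × 102 = -18 kJ/mol.
OSPE = -61 − (-18) = -43 kJ/mol.

-43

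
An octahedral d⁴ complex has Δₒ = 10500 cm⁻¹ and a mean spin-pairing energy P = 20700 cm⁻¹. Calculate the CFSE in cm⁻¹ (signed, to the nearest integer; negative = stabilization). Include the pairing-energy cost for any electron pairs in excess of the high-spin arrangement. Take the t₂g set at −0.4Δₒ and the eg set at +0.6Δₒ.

Here Δₒ < P (10500 < 20700), so the high-spin state is favoured.
Configuration: t₂g³ eg¹.
Orbital CFSE = -0.6Δₒ = -0.6 × 10500 = -6300 cm⁻¹.
High-spin has no excess pairs, so no pairing correction applies.

-6300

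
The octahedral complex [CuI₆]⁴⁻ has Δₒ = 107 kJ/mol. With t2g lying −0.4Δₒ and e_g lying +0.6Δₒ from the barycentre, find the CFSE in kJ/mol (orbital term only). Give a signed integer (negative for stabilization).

Each I⁻ contributes -1; 6 × (-1) = -6. With overall charge -4, Cu is in the +2 oxidation state.
Cu sits in group 11; removing 2 electrons leaves Cu²⁺ with 11 − 2 = 9 d electrons.
The d⁹ electrons fill as t2g^6 e_g^3.
Orbital CFSE = 6(-0.4) + 3(0.6) = -0.6Δₒ = -0.6 × 107 = -64 kJ/mol.

-64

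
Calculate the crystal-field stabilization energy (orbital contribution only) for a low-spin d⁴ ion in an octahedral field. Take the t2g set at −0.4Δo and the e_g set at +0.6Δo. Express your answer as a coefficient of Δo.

-1.6 Δo

Configuration: t2g^4 e_g^0.
CFSE = 4(-0.4Δo) + 0(0.6Δo) = -1.6Δo + 0.0Δo = -1.6Δo.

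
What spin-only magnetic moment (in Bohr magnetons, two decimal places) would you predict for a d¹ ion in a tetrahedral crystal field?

With tetrahedral geometry the complex is necessarily high-spin.
Configuration: e¹ t₂⁰ → 1 unpaired electron.
μ(spin-only) = √[1(1+2)] = √3 ≈ 1.73 Bohr magnetons.

1.73 Bohr magnetons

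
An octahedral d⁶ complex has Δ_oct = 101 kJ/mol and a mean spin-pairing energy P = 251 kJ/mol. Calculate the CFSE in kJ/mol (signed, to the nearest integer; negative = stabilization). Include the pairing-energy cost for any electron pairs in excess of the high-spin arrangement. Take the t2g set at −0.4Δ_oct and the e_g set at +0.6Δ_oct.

-40

Since Δ_oct = 101 kJ/mol < P = 251 kJ/mol, the complex adopts the high-spin configuration.
Configuration: t2g^4 e_g^2.
Orbital CFSE = -0.4Δ_oct = -0.4 × 101 = -40 kJ/mol.
High-spin has no excess pairs, so no pairing correction applies.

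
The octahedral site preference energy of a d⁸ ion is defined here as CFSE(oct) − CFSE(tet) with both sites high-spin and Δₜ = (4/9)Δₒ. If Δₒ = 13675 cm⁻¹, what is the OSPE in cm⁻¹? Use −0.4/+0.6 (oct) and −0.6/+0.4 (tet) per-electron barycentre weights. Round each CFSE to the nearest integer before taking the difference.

In an octahedral site d⁸ (HS) is t2g^6 e_g^2, giving CFSE(oct) = -1.2Δₒ = -16410 cm⁻¹.
Tetrahedral: e^4 t2^4, CFSE = 4(−0.6) + 4(+0.4) = -0.8Δₜ = -0.8 × (4/9) × 13675 = -4862 cm⁻¹.
OSPE = CFSE(oct) − CFSE(tet) = -16410 − (-4862) = -11548 cm⁻¹.

-11548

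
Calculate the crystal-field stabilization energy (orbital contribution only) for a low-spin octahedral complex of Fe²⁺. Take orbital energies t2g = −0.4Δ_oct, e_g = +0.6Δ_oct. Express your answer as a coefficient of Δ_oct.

-2.4 Δ_oct

Fe is in group 8, so Fe²⁺ is d⁶ (8 − 2 = 6).
Configuration: t2g^6 e_g^0.
CFSE = 6(-0.4Δ_oct) + 0(0.6Δ_oct) = -2.4Δ_oct + 0.0Δ_oct = -2.4Δ_oct.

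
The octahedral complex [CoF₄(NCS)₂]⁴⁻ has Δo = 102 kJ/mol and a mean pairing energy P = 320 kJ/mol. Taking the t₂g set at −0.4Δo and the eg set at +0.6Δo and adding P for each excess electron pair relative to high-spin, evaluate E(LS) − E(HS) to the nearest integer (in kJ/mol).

218

Ligand charges: 4×(-1) from F⁻ and 2×(-1) from NCS⁻ sum to -6; with overall charge -4, Co is +2.
Co sits in group 9; removing 2 electrons leaves Co²⁺ with 9 − 2 = 7 d electrons.
High-spin d⁷ fills as t₂g⁵ eg² with CFSE 5(−0.4) + 2(+0.6) = -0.8Δo = -82 kJ/mol.
Low-spin t₂g⁶ eg¹ gives -1.8Δo = -184 kJ/mol, but forming 1 extra pair costs 1P = 320 kJ/mol, so E(LS) = -184 + 320 = 136 kJ/mol.
The difference is 136 − (-82) = 218 kJ/mol, so high-spin lies lower.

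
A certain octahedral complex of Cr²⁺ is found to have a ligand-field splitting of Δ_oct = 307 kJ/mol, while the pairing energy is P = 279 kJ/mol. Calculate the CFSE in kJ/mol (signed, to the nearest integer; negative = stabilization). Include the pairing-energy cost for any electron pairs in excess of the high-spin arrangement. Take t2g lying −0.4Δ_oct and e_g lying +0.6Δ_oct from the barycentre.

-212

Cr sits in group 6; removing 2 electrons leaves Cr²⁺ with 6 − 2 = 4 d electrons.
Since Δ_oct = 307 kJ/mol > P = 279 kJ/mol, the complex adopts the low-spin configuration.
Filling d⁴ accordingly: t2g^4 e_g^0.
Orbital CFSE = -1.6Δ_oct = -1.6 × 307 = -491 kJ/mol.
Excess pairs vs high-spin: 1 − 0 = 1; pairing cost = +279 kJ/mol.
Net CFSE = -491 + 279 = -212 kJ/mol.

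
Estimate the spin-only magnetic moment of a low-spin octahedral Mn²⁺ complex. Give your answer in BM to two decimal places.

Group 7 minus oxidation state +2 gives a d⁵ configuration for Mn²⁺.
Configuration: t2g^5 e_g^0 → 1 unpaired electron.
μ(spin-only) = √[1(1+2)] = √3 ≈ 1.73 BM.

1.73 BM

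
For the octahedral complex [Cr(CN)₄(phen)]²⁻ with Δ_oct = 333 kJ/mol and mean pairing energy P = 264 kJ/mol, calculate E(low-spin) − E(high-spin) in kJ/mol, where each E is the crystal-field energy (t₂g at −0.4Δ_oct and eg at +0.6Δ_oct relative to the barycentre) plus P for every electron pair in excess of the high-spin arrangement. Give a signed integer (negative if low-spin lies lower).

Ligand charges: 4×(-1) from CN⁻ and 1×(+0) from phen sum to -4; with overall charge -2, Cr is +2.
Group 6 minus oxidation state +2 gives a d⁴ configuration for Cr²⁺.
High-spin: t₂g³ eg¹, CFSE = -0.6Δ_oct = -200 kJ/mol.
Low-spin t₂g⁴ eg⁰ gives -1.6Δ_oct = -533 kJ/mol, but forming 1 extra pair costs 1P = 264 kJ/mol, so E(LS) = -533 + 264 = -269 kJ/mol.
Thus E(LS) − E(HS) = -69 kJ/mol.

-69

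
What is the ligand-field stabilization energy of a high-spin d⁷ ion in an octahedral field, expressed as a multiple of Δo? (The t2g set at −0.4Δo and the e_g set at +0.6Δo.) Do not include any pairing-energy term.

-0.8 Δo

Configuration: t2g^5 e_g^2.
CFSE = 5(-0.4Δo) + 2(0.6Δo) = -2.0Δo + 1.2Δo = -0.8Δo.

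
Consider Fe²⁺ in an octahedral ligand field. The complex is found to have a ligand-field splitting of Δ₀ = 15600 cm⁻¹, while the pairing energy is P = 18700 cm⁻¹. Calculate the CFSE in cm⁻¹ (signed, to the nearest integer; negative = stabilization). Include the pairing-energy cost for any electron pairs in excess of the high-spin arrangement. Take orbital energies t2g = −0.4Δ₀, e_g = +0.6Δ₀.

-6240

Fe²⁺: group 8, so d-count = 8 − 2 = 6.
Since Δ₀ = 15600 cm⁻¹ < P = 18700 cm⁻¹, the complex adopts the high-spin configuration.
Filling d⁶ accordingly: t2g^4 e_g^2.
Orbital CFSE = -0.4Δ₀ = -0.4 × 15600 = -6240 cm⁻¹.
High-spin has no excess pairs, so no pairing correction applies.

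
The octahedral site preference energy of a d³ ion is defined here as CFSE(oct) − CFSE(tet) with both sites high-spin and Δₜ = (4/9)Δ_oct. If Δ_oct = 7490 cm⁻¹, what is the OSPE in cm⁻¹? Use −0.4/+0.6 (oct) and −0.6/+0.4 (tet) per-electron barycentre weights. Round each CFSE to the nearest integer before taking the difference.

-6325

Octahedral high-spin t₂g³ eg⁰: CFSE = -1.2 × 7490 = -8988 cm⁻¹.
Tetrahedral: e² t₂¹, CFSE = 2(−0.6) + 1(+0.4) = -0.8Δₜ = -0.8 × (4/9) × 7490 = -2663 cm⁻¹.
OSPE = -8988 − (-2663) = -6325 cm⁻¹.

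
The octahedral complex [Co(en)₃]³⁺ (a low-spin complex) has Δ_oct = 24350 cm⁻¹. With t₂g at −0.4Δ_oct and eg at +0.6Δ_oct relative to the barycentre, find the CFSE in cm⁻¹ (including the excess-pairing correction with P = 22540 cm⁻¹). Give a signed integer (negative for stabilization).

-13360

en is neutral, so the +3 overall charge sits on Co: oxidation state +3.
Group 9 minus oxidation state +3 gives a d⁶ configuration for Co³⁺.
Configuration: t₂g⁶ eg⁰.
The orbital stabilization is -2.4Δ_oct = -2.4 × 24350 = -58440 cm⁻¹.
Relative to high-spin t₂g⁴ eg² (1 paired), the low-spin configuration has 2 additional pairs, contributing +2 × 22540 = +45080 cm⁻¹.
Combining: -58440 + 45080 = -13360 cm⁻¹.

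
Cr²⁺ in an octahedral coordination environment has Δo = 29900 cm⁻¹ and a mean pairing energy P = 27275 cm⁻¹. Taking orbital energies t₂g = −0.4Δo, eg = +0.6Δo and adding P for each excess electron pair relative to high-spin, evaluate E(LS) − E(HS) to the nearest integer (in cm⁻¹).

Cr sits in group 6; removing 2 electrons leaves Cr²⁺ with 6 − 2 = 4 d electrons.
High-spin: t₂g³ eg¹, CFSE = -0.6Δo = -17940 cm⁻¹.
Low-spin: t₂g⁴ eg⁰, orbital CFSE = -1.6Δo = -47840 cm⁻¹; plus 1 excess pair × P = +27275 cm⁻¹; total -20565 cm⁻¹.
The difference is -20565 − (-17940) = -2625 cm⁻¹, so low-spin lies lower.

-2625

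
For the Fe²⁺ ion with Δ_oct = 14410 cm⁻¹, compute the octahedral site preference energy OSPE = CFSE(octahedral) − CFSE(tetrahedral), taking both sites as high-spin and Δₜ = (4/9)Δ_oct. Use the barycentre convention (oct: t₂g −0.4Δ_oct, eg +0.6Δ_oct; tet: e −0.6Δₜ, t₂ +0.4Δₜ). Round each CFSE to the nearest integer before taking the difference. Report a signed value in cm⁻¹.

-1921

Fe²⁺: group 8, so d-count = 8 − 2 = 6.
Octahedral (high-spin): t₂g⁴ eg², CFSE = 4(−0.4) + 2(+0.6) = -0.4Δ_oct = -0.4 × 14410 = -5764 cm⁻¹.
Tetrahedral e³ t₂³ gives -0.6Δₜ = -0.6 × (4/9) × 14410 = -3843 cm⁻¹.
Subtracting, OSPE = -5764 − (-3843) = -1921 cm⁻¹.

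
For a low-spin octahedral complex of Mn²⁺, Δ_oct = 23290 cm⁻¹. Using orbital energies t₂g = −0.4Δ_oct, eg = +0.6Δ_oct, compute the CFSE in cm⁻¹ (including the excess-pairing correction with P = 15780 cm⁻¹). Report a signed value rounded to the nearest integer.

-15020

Group 7 minus oxidation state +2 gives a d⁵ configuration for Mn²⁺.
Electron filling gives t₂g⁵ eg⁰.
Orbital CFSE = 5(-0.4) + 0(0.6) = -2.0Δ_oct = -2.0 × 23290 = -46580 cm⁻¹.
Relative to high-spin t₂g³ eg² (0 paired), the low-spin configuration has 2 additional pairs, contributing +2 × 15780 = +31560 cm⁻¹.
Net CFSE = -46580 + 31560 = -15020 cm⁻¹.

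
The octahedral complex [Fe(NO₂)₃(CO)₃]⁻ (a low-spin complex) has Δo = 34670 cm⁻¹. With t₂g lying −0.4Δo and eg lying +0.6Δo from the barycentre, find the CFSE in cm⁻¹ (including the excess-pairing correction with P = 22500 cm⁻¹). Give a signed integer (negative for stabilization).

Ligand charges: 3×(-1) from NO₂⁻ and 3×(+0) from CO sum to -3; with overall charge -1, Fe is +2.
Fe is in group 8, so Fe²⁺ is d⁶ (8 − 2 = 6).
Configuration: t₂g⁶ eg⁰.
Orbital CFSE = 6(-0.4) + 0(0.6) = -2.4Δo = -2.4 × 34670 = -83208 cm⁻¹.
Relative to high-spin t₂g⁴ eg² (1 paired), the low-spin configuration has 2 additional pairs, contributing +2 × 22500 = +45000 cm⁻¹.
Net CFSE = -83208 + 45000 = -38208 cm⁻¹.

-38208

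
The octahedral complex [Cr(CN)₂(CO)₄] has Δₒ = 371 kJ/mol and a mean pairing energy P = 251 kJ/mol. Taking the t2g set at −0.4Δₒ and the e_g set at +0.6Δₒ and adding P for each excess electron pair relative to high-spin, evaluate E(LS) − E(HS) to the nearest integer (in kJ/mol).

Ligand charges: 2×(-1) from CN⁻ and 4×(+0) from CO sum to -2; with overall charge +0, Cr is +2.
Cr sits in group 6; removing 2 electrons leaves Cr²⁺ with 6 − 2 = 4 d electrons.
High-spin d⁴ fills as t2g^3 e_g^1 with CFSE 3(−0.4) + 1(+0.6) = -0.6Δₒ = -223 kJ/mol.
Low-spin: t2g^4 e_g^0, orbital CFSE = -1.6Δₒ = -594 kJ/mol; plus 1 excess pair × P = +251 kJ/mol; total -343 kJ/mol.
The difference is -343 − (-223) = -120 kJ/mol, so low-spin lies lower.

-120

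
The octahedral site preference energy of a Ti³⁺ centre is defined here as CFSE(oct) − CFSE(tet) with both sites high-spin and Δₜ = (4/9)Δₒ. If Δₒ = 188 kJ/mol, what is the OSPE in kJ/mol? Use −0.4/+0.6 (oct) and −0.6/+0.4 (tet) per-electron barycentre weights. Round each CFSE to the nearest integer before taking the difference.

Group 4 minus oxidation state +3 gives a d¹ configuration for Ti³⁺.
In an octahedral site d¹ (HS) is t2g^1 e_g^0, giving CFSE(oct) = -0.4Δₒ = -75 kJ/mol.
Tetrahedral: e^1 t2^0, CFSE = 1(−0.6) + 0(+0.4) = -0.6Δₜ = -0.6 × (4/9) × 188 = -50 kJ/mol.
OSPE = -75 − (-50) = -25 kJ/mol.

-25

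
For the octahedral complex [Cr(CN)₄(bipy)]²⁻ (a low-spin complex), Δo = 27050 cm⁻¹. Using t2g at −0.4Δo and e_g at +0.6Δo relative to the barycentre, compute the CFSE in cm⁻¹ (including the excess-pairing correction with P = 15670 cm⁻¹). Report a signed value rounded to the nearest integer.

-27610

Ligand charges: 4×(-1) from CN⁻ and 1×(+0) from bipy sum to -4; with overall charge -2, Cr is +2.
Cr²⁺: group 6, so d-count = 6 − 2 = 4.
The d⁴ electrons fill as t2g^4 e_g^0.
The orbital stabilization is -1.6Δo = -1.6 × 27050 = -43280 cm⁻¹.
Pairing penalty: 1 pair vs 0 in the high-spin reference → 1 extra × P = 15670 cm⁻¹.
Overall CFSE = -43280 + 15670 = -27610 cm⁻¹.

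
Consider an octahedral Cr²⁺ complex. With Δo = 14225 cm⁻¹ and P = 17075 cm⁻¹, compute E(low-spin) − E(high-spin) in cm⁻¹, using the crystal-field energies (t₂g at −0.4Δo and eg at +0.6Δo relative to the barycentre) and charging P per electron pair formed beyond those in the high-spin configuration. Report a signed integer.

Cr is in group 6, so Cr²⁺ is d⁴ (6 − 2 = 4).
High-spin d⁴ fills as t₂g³ eg¹ with CFSE 3(−0.4) + 1(+0.6) = -0.6Δo = -8535 cm⁻¹.
Low-spin: t₂g⁴ eg⁰, orbital CFSE = -1.6Δo = -22760 cm⁻¹; plus 1 excess pair × P = +17075 cm⁻¹; total -5685 cm⁻¹.
Thus E(LS) − E(HS) = 2850 cm⁻¹.

2850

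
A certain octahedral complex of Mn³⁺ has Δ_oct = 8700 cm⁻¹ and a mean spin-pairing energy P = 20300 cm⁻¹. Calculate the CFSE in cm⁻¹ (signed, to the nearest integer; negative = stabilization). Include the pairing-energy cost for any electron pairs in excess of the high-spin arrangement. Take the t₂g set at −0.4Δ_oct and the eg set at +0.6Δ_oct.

-5220

Mn³⁺: group 7, so d-count = 7 − 3 = 4.
Δ_oct < P, so pairing is avoided: the ground state is high-spin.
Filling d⁴ accordingly: t₂g³ eg¹.
Orbital CFSE = -0.6Δ_oct = -0.6 × 8700 = -5220 cm⁻¹.
High-spin has no excess pairs, so no pairing correction applies.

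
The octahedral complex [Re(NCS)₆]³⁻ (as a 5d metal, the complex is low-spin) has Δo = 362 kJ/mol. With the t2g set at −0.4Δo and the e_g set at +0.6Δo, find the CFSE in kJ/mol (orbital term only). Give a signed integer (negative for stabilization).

Each NCS⁻ contributes -1; 6 × (-1) = -6. With overall charge -3, Re is in the +3 oxidation state.
Re sits in group 7; removing 3 electrons leaves Re³⁺ with 7 − 3 = 4 d electrons.
Electron filling gives t2g^4 e_g^0.
The orbital stabilization is -1.6Δo = -1.6 × 362 = -579 kJ/mol.

-579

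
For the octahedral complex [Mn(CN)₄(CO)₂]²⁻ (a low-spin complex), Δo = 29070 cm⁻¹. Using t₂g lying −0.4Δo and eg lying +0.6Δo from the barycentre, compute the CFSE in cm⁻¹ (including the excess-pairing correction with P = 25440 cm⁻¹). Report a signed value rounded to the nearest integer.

-7260

Ligand charges: 4×(-1) from CN⁻ and 2×(+0) from CO sum to -4; with overall charge -2, Mn is +2.
Mn sits in group 7; removing 2 electrons leaves Mn²⁺ with 7 − 2 = 5 d electrons.
Electron filling gives t₂g⁵ eg⁰.
CFSE(orbital) = 5×(-0.4Δo) + 0×(0.6Δo) = -2.0Δo; with Δo = 29070 cm⁻¹ that is -58140 cm⁻¹.
Relative to high-spin t₂g³ eg² (0 paired), the low-spin configuration has 2 additional pairs, contributing +2 × 25440 = +50880 cm⁻¹.
Combining: -58140 + 50880 = -7260 cm⁻¹.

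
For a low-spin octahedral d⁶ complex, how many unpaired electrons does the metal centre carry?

Configuration: t2g^6 e_g^0, giving 0 unpaired electrons.

0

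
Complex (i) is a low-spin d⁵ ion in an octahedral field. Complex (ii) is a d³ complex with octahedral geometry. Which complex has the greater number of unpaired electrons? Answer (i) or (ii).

(ii)

(i): t2g^5 e_g^0 → 1 unpaired.
(ii): t2g^3 e_g^0 → 3 unpaired.
So (ii) has more unpaired electrons.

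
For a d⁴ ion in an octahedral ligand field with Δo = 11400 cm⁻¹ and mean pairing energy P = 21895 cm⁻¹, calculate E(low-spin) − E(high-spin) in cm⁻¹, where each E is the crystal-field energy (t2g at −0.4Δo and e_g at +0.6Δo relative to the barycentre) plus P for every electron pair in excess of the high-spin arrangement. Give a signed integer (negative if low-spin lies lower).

High-spin: t2g^3 e_g^1, CFSE = -0.6Δo = -6840 cm⁻¹.
Low-spin: t2g^4 e_g^0, orbital CFSE = -1.6Δo = -18240 cm⁻¹; plus 1 excess pair × P = +21895 cm⁻¹; total 3655 cm⁻¹.
Thus E(LS) − E(HS) = 10495 cm⁻¹.

10495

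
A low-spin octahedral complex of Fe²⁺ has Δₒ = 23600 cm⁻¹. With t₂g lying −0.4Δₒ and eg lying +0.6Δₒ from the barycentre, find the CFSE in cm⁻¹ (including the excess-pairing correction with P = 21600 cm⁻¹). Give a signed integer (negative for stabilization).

Fe sits in group 8; removing 2 electrons leaves Fe²⁺ with 8 − 2 = 6 d electrons.
Electron filling gives t₂g⁶ eg⁰.
The orbital stabilization is -2.4Δₒ = -2.4 × 23600 = -56640 cm⁻¹.
Pairing penalty: 3 pairs vs 1 in the high-spin reference → 2 extra × P = 43200 cm⁻¹.
Combining: -56640 + 43200 = -13440 cm⁻¹.

-13440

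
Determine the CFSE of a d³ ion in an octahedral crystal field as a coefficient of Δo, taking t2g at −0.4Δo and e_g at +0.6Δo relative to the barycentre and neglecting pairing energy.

-1.2 Δo

Configuration: t2g^3 e_g^0.
CFSE = 3(-0.4Δo) + 0(0.6Δo) = -1.2Δo + 0.0Δo = -1.2Δo.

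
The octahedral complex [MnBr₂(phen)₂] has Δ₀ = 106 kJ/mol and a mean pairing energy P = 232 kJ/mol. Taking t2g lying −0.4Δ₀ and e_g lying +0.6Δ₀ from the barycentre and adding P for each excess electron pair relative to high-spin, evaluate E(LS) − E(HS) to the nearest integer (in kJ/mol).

252

Ligand charges: 2×(-1) from Br⁻ and 2×(+0) from phen sum to -2; with overall charge +0, Mn is +2.
Mn sits in group 7; removing 2 electrons leaves Mn²⁺ with 7 − 2 = 5 d electrons.
High-spin d⁵ fills as t2g^3 e_g^2 with CFSE 3(−0.4) + 2(+0.6) = 0.0Δ₀ = 0 kJ/mol.
For low-spin the configuration is t2g^5 e_g^0: orbital energy -2.0 × 106 = -212 kJ/mol, and 2 additional pairs relative to high-spin add 464 kJ/mol, giving 252 kJ/mol.
Thus E(LS) − E(HS) = 252 kJ/mol.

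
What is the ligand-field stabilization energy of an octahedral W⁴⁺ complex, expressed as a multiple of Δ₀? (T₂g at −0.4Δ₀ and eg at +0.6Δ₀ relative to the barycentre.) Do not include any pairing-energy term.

W sits in group 6; removing 4 electrons leaves W⁴⁺ with 6 − 4 = 2 d electrons.
For octahedral d² the high- and low-spin configurations coincide.
Configuration: t₂g² eg⁰.
CFSE = 2(-0.4Δ₀) + 0(0.6Δ₀) = -0.8Δ₀ + 0.0Δ₀ = -0.8Δ₀.

-0.8 Δ₀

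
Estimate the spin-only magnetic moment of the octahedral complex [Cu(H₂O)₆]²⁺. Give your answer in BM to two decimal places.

H₂O is neutral, so the +2 overall charge sits on Cu: oxidation state +2.
Cu²⁺: group 11, so d-count = 11 − 2 = 9.
For octahedral d⁹ the high- and low-spin configurations coincide.
Configuration: t₂g⁶ eg³ → 1 unpaired electron.
μ(spin-only) = √[1(1+2)] = √3 ≈ 1.73 BM.

1.73 BM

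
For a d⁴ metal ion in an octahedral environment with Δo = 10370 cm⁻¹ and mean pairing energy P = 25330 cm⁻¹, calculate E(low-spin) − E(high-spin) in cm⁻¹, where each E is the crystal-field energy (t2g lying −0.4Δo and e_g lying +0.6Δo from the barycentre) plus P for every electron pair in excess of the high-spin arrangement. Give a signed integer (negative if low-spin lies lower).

14960

In the high-spin limit (t2g^3 e_g^1) the orbital term is -0.6Δo = -6222 cm⁻¹, with no excess pairing.
Low-spin: t2g^4 e_g^0, orbital CFSE = -1.6Δo = -16592 cm⁻¹; plus 1 excess pair × P = +25330 cm⁻¹; total 8738 cm⁻¹.
The difference is 8738 − (-6222) = 14960 cm⁻¹, so high-spin lies lower.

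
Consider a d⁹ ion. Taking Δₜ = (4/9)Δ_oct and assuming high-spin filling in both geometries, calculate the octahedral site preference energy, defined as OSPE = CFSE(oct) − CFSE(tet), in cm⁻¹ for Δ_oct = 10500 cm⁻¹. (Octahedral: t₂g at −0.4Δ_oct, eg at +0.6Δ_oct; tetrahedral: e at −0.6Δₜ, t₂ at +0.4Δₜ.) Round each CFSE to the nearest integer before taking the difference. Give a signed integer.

Octahedral (high-spin): t2g^6 e_g^3, CFSE = 6(−0.4) + 3(+0.6) = -0.6Δ_oct = -0.6 × 10500 = -6300 cm⁻¹.
Tetrahedral: e^4 t2^5, CFSE = 4(−0.6) + 5(+0.4) = -0.4Δₜ = -0.4 × (4/9) × 10500 = -1867 cm⁻¹.
Subtracting, OSPE = -6300 − (-1867) = -4433 cm⁻¹.

-4433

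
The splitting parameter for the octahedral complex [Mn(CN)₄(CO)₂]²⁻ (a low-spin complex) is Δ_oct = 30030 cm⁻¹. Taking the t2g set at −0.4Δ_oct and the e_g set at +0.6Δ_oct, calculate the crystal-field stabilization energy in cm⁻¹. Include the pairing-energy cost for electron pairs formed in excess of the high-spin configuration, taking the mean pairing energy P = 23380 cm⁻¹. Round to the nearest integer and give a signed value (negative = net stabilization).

Ligand charges: 4×(-1) from CN⁻ and 2×(+0) from CO sum to -4; with overall charge -2, Mn is +2.
Mn sits in group 7; removing 2 electrons leaves Mn²⁺ with 7 − 2 = 5 d electrons.
The d⁵ electrons fill as t2g^5 e_g^0.
CFSE(orbital) = 5×(-0.4Δ_oct) + 0×(0.6Δ_oct) = -2.0Δ_oct; with Δ_oct = 30030 cm⁻¹ that is -60060 cm⁻¹.
Relative to high-spin t2g^3 e_g^2 (0 paired), the low-spin configuration has 2 additional pairs, contributing +2 × 23380 = +46760 cm⁻¹.
Overall CFSE = -60060 + 46760 = -13300 cm⁻¹.

-13300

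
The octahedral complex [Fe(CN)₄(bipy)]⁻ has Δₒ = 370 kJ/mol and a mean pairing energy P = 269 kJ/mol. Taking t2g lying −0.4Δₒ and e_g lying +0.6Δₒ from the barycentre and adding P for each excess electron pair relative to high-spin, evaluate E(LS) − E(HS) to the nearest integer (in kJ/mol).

-202

Ligand charges: 4×(-1) from CN⁻ and 1×(+0) from bipy sum to -4; with overall charge -1, Fe is +3.
Group 8 minus oxidation state +3 gives a d⁵ configuration for Fe³⁺.
High-spin: t2g^3 e_g^2, CFSE = 0.0Δₒ = 0 kJ/mol.
Low-spin: t2g^5 e_g^0, orbital CFSE = -2.0Δₒ = -740 kJ/mol; plus 2 excess pairs × P = +538 kJ/mol; total -202 kJ/mol.
Thus E(LS) − E(HS) = -202 kJ/mol.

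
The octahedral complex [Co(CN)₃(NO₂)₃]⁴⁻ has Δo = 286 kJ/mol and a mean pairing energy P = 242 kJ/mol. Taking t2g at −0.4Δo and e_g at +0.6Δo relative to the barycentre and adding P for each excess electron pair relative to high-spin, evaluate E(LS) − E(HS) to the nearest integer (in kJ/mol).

-44

Ligand charges: 3×(-1) from CN⁻ and 3×(-1) from NO₂⁻ sum to -6; with overall charge -4, Co is +2.
Group 9 minus oxidation state +2 gives a d⁷ configuration for Co²⁺.
High-spin: t2g^5 e_g^2, CFSE = -0.8Δo = -229 kJ/mol.
Low-spin: t2g^6 e_g^1, orbital CFSE = -1.8Δo = -515 kJ/mol; plus 1 excess pair × P = +242 kJ/mol; total -273 kJ/mol.
Thus E(LS) − E(HS) = -44 kJ/mol.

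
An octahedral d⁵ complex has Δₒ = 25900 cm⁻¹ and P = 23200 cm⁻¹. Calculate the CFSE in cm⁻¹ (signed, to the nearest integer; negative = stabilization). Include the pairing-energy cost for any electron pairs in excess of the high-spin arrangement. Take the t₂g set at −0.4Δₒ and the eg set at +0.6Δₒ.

-5400

With Δₒ > P the complex is low-spin.
Configuration: t₂g⁵ eg⁰.
Orbital CFSE = -2.0Δₒ = -2.0 × 25900 = -51800 cm⁻¹.
Excess pairs vs high-spin: 2 − 0 = 2; pairing cost = +46400 cm⁻¹.
Net CFSE = -51800 + 46400 = -5400 cm⁻¹.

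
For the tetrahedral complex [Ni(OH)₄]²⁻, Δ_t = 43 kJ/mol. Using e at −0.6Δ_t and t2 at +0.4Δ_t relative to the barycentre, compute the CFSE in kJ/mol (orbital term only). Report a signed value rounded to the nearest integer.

Each OH⁻ contributes -1; 4 × (-1) = -4. With overall charge -2, Ni is in the +2 oxidation state.
Group 10 minus oxidation state +2 gives a d⁸ configuration for Ni²⁺.
Tetrahedral splitting is small, so the complex is high-spin.
Configuration: e^4 t2^4.
The orbital stabilization is -0.8Δ_t = -0.8 × 43 = -34 kJ/mol.

-34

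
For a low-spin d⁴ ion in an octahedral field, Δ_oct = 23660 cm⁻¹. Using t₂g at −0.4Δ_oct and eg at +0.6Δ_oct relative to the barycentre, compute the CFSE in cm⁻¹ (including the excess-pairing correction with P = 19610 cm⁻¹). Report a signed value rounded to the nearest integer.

-18246

Electron filling gives t₂g⁴ eg⁰.
Orbital CFSE = 4(-0.4) + 0(0.6) = -1.6Δ_oct = -1.6 × 23660 = -37856 cm⁻¹.
High-spin d⁴ would be t₂g³ eg¹ with 0 pairs; low-spin has 1, so 1 excess pair costs +1P = +19610 cm⁻¹.
Net CFSE = -37856 + 19610 = -18246 cm⁻¹.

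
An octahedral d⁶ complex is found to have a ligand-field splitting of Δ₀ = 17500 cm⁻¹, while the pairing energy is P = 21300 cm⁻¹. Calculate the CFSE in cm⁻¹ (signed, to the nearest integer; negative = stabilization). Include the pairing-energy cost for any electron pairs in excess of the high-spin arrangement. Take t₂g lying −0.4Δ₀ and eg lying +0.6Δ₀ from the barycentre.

With Δ₀ < P the complex is high-spin.
That gives t₂g⁴ eg².
Orbital CFSE = -0.4Δ₀ = -0.4 × 17500 = -7000 cm⁻¹.
High-spin has no excess pairs, so no pairing correction applies.

-7000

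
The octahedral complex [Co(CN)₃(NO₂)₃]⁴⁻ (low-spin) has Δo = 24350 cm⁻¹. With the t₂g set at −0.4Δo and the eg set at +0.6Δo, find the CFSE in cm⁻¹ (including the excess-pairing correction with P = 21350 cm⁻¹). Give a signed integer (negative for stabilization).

-22480

Ligand charges: 3×(-1) from CN⁻ and 3×(-1) from NO₂⁻ sum to -6; with overall charge -4, Co is +2.
Group 9 minus oxidation state +2 gives a d⁷ configuration for Co²⁺.
The d⁷ electrons fill as t₂g⁶ eg¹.
Orbital CFSE = 6(-0.4) + 1(0.6) = -1.8Δo = -1.8 × 24350 = -43830 cm⁻¹.
Relative to high-spin t₂g⁵ eg² (2 paired), the low-spin configuration has 1 additional pair, contributing +1 × 21350 = +21350 cm⁻¹.
Combining: -43830 + 21350 = -22480 cm⁻¹.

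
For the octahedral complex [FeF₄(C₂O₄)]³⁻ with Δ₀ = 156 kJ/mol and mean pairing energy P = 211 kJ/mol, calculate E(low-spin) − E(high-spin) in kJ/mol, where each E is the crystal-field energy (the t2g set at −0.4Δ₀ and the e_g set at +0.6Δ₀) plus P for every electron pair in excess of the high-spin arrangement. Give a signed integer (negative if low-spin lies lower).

Ligand charges: 4×(-1) from F⁻ and 1×(-2) from C₂O₄²⁻ sum to -6; with overall charge -3, Fe is +3.
Group 8 minus oxidation state +3 gives a d⁵ configuration for Fe³⁺.
In the high-spin limit (t2g^3 e_g^2) the orbital term is 0.0Δ₀ = 0 kJ/mol, with no excess pairing.
Low-spin t2g^5 e_g^0 gives -2.0Δ₀ = -312 kJ/mol, but forming 2 extra pairs costs 2P = 422 kJ/mol, so E(LS) = -312 + 422 = 110 kJ/mol.
E(LS) − E(HS) = 110 − (0) = 110 kJ/mol.

110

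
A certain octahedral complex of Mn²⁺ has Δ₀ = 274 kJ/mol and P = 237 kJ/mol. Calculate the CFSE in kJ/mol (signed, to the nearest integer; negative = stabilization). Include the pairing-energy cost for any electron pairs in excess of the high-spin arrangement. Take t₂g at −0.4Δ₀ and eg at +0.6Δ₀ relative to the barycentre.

Group 7 minus oxidation state +2 gives a d⁵ configuration for Mn²⁺.
Here Δ₀ > P (274 > 237), so the low-spin state is favoured.
Configuration: t₂g⁵ eg⁰.
Orbital CFSE = -2.0Δ₀ = -2.0 × 274 = -548 kJ/mol.
Excess pairs vs high-spin: 2 − 0 = 2; pairing cost = +474 kJ/mol.
Net CFSE = -548 + 474 = -74 kJ/mol.

-74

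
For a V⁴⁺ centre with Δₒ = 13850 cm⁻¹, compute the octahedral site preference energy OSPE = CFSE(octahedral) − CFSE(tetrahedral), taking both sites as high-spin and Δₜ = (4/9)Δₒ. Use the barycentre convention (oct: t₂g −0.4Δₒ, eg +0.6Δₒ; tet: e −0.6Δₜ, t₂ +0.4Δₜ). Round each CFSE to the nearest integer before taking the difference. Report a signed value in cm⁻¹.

-1847

V sits in group 5; removing 4 electrons leaves V⁴⁺ with 5 − 4 = 1 d electrons.
Octahedral high-spin t2g^1 e_g^0: CFSE = -0.4 × 13850 = -5540 cm⁻¹.
Tetrahedral: e^1 t2^0, CFSE = 1(−0.6) + 0(+0.4) = -0.6Δₜ = -0.6 × (4/9) × 13850 = -3693 cm⁻¹.
OSPE = CFSE(oct) − CFSE(tet) = -5540 − (-3693) = -1847 cm⁻¹.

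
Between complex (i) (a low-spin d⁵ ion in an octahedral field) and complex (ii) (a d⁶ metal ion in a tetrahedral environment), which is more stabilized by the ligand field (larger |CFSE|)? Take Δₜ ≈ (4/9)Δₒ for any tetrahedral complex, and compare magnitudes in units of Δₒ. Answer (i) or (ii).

(i)

(i): t2g^5 e_g^0, CFSE = -2.0Δₒ.
(ii): With tetrahedral geometry the complex is necessarily high-spin; e³ t₂³, CFSE = -0.6Δₜ ≈ -0.27Δₒ.
So (i) has the larger |CFSE|.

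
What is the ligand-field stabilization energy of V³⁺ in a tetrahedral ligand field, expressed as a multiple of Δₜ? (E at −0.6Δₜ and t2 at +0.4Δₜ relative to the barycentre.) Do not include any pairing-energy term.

V sits in group 5; removing 3 electrons leaves V³⁺ with 5 − 3 = 2 d electrons.
With tetrahedral geometry the complex is necessarily high-spin.
Configuration: e^2 t2^0.
CFSE = 2(-0.6Δₜ) + 0(0.4Δₜ) = -1.2Δₜ + 0.0Δₜ = -1.2Δₜ.

-1.2 Δₜ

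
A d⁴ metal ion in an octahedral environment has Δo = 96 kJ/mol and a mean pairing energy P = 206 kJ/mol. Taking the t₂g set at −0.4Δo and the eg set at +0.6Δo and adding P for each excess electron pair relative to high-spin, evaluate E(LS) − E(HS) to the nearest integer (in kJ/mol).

High-spin d⁴ fills as t₂g³ eg¹ with CFSE 3(−0.4) + 1(+0.6) = -0.6Δo = -58 kJ/mol.
Low-spin t₂g⁴ eg⁰ gives -1.6Δo = -154 kJ/mol, but forming 1 extra pair costs 1P = 206 kJ/mol, so E(LS) = -154 + 206 = 52 kJ/mol.
Thus E(LS) − E(HS) = 110 kJ/mol.

110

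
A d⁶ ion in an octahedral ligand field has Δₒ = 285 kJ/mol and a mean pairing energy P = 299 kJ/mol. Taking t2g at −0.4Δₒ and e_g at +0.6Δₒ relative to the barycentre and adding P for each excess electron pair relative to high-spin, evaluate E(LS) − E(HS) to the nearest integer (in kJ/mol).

In the high-spin limit (t2g^4 e_g^2) the orbital term is -0.4Δₒ = -114 kJ/mol, with no excess pairing.
Low-spin: t2g^6 e_g^0, orbital CFSE = -2.4Δₒ = -684 kJ/mol; plus 2 excess pairs × P = +598 kJ/mol; total -86 kJ/mol.
The difference is -86 − (-114) = 28 kJ/mol, so high-spin lies lower.

28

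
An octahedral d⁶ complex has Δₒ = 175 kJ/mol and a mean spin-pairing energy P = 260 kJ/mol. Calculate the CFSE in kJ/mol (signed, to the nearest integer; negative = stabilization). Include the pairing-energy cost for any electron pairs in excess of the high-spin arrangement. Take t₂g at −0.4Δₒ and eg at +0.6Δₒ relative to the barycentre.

-70

Δₒ < P, so pairing is avoided: the ground state is high-spin.
Filling d⁶ accordingly: t₂g⁴ eg².
Orbital CFSE = -0.4Δₒ = -0.4 × 175 = -70 kJ/mol.
High-spin has no excess pairs, so no pairing correction applies.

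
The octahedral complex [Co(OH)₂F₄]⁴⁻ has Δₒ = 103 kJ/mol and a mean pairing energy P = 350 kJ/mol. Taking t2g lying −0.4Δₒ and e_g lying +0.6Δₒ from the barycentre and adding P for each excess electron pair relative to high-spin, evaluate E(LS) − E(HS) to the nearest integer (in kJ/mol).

Ligand charges: 2×(-1) from OH⁻ and 4×(-1) from F⁻ sum to -6; with overall charge -4, Co is +2.
Co sits in group 9; removing 2 electrons leaves Co²⁺ with 9 − 2 = 7 d electrons.
In the high-spin limit (t2g^5 e_g^2) the orbital term is -0.8Δₒ = -82 kJ/mol, with no excess pairing.
Low-spin t2g^6 e_g^1 gives -1.8Δₒ = -185 kJ/mol, but forming 1 extra pair costs 1P = 350 kJ/mol, so E(LS) = -185 + 350 = 165 kJ/mol.
Thus E(LS) − E(HS) = 247 kJ/mol.

247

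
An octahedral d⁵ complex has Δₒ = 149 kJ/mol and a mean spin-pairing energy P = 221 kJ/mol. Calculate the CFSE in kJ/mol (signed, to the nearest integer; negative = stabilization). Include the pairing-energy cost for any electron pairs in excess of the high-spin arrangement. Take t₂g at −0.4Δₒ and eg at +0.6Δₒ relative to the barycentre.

Since Δₒ = 149 kJ/mol < P = 221 kJ/mol, the complex adopts the high-spin configuration.
Configuration: t₂g³ eg².
Orbital CFSE = 0.0Δₒ = 0.0 × 149 = 0 kJ/mol.
High-spin has no excess pairs, so no pairing correction applies.

0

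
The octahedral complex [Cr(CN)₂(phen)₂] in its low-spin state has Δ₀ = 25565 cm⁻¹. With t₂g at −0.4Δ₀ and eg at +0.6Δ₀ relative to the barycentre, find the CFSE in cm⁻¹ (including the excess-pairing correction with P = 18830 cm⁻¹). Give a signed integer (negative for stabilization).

Ligand charges: 2×(-1) from CN⁻ and 2×(+0) from phen sum to -2; with overall charge +0, Cr is +2.
Cr sits in group 6; removing 2 electrons leaves Cr²⁺ with 6 − 2 = 4 d electrons.
Configuration: t₂g⁴ eg⁰.
CFSE(orbital) = 4×(-0.4Δ₀) + 0×(0.6Δ₀) = -1.6Δ₀; with Δ₀ = 25565 cm⁻¹ that is -40904 cm⁻¹.
Pairing penalty: 1 pair vs 0 in the high-spin reference → 1 extra × P = 18830 cm⁻¹.
Overall CFSE = -40904 + 18830 = -22074 cm⁻¹.

-22074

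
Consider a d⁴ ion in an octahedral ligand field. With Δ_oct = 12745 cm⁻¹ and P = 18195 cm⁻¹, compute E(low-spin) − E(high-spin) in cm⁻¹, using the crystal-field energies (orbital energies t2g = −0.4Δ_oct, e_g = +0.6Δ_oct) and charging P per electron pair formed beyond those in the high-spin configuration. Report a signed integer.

High-spin: t2g^3 e_g^1, CFSE = -0.6Δ_oct = -7647 cm⁻¹.
For low-spin the configuration is t2g^4 e_g^0: orbital energy -1.6 × 12745 = -20392 cm⁻¹, and 1 additional pair relative to high-spin adds 18195 cm⁻¹, giving -2197 cm⁻¹.
E(LS) − E(HS) = -2197 − (-7647) = 5450 cm⁻¹.

5450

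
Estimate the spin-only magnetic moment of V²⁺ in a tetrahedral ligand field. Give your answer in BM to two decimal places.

V sits in group 5; removing 2 electrons leaves V²⁺ with 5 − 2 = 3 d electrons.
Tetrahedral fields are weak (Δₜ ≈ 4/9 Δₒ), so electrons fill high-spin.
Configuration: e^2 t2^1 → 3 unpaired electrons.
μ(spin-only) = √[3(3+2)] = √15 ≈ 3.87 BM.

3.87 BM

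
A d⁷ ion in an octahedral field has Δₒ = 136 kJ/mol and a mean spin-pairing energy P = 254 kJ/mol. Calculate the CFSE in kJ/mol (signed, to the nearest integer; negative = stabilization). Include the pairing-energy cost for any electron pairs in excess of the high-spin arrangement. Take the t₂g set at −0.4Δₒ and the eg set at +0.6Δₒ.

Here Δₒ < P (136 < 254), so the high-spin state is favoured.
That gives t₂g⁵ eg².
Orbital CFSE = -0.8Δₒ = -0.8 × 136 = -109 kJ/mol.
High-spin has no excess pairs, so no pairing correction applies.

-109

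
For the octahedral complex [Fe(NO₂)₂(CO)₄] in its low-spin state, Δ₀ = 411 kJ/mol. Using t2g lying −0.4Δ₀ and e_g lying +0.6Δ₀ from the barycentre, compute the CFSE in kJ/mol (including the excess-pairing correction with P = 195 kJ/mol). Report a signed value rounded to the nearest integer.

-596

Ligand charges: 2×(-1) from NO₂⁻ and 4×(+0) from CO sum to -2; with overall charge +0, Fe is +2.
Group 8 minus oxidation state +2 gives a d⁶ configuration for Fe²⁺.
Configuration: t2g^6 e_g^0.
The orbital stabilization is -2.4Δ₀ = -2.4 × 411 = -986 kJ/mol.
High-spin d⁶ would be t2g^4 e_g^2 with 1 pair; low-spin has 3, so 2 excess pairs cost +2P = +390 kJ/mol.
Net CFSE = -986 + 390 = -596 kJ/mol.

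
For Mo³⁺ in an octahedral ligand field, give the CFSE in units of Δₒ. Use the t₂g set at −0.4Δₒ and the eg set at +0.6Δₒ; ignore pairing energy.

Group 6 minus oxidation state +3 gives a d³ configuration for Mo³⁺.
Configuration: t₂g³ eg⁰.
CFSE = 3(-0.4Δₒ) + 0(0.6Δₒ) = -1.2Δₒ + 0.0Δₒ = -1.2Δₒ.

-1.2 Δₒ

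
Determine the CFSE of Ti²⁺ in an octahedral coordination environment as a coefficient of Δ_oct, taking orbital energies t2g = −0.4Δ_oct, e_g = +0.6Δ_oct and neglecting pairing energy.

-0.8 Δ_oct

Ti sits in group 4; removing 2 electrons leaves Ti²⁺ with 4 − 2 = 2 d electrons.
Configuration: t2g^2 e_g^0.
CFSE = 2(-0.4Δ_oct) + 0(0.6Δ_oct) = -0.8Δ_oct + 0.0Δ_oct = -0.8Δ_oct.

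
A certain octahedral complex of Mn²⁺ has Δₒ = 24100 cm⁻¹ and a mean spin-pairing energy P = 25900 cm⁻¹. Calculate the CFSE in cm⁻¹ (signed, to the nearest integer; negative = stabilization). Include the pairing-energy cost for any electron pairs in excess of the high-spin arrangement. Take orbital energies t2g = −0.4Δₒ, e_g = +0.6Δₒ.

0

Mn²⁺: group 7, so d-count = 7 − 2 = 5.
With Δₒ < P the complex is high-spin.
That gives t2g^3 e_g^2.
Orbital CFSE = 0.0Δₒ = 0.0 × 24100 = 0 cm⁻¹.
High-spin has no excess pairs, so no pairing correction applies.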